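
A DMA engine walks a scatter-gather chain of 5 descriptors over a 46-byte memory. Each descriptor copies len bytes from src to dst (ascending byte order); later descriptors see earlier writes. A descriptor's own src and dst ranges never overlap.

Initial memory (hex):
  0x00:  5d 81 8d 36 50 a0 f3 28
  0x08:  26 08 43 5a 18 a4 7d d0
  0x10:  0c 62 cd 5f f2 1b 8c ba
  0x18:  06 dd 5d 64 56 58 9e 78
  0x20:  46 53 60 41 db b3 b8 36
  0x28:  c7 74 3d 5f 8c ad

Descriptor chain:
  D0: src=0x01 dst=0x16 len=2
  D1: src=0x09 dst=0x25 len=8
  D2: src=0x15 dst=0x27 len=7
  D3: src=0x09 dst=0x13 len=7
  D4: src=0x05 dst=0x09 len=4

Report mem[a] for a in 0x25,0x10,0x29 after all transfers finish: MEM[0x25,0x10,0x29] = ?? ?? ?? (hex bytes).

D0: mem[0x16..0x17] <- [81 8d]
D1: mem[0x25..0x2c] <- [08 43 5a 18 a4 7d d0 0c]
D2: mem[0x27..0x2d] <- [1b 81 8d 06 dd 5d 64]
D3: mem[0x13..0x19] <- [08 43 5a 18 a4 7d d0]
D4: mem[0x09..0x0c] <- [a0 f3 28 26]
query mem[0x25]=0x08, mem[0x10]=0x0c, mem[0x29]=0x8d

MEM[0x25,0x10,0x29] = 08 0c 8d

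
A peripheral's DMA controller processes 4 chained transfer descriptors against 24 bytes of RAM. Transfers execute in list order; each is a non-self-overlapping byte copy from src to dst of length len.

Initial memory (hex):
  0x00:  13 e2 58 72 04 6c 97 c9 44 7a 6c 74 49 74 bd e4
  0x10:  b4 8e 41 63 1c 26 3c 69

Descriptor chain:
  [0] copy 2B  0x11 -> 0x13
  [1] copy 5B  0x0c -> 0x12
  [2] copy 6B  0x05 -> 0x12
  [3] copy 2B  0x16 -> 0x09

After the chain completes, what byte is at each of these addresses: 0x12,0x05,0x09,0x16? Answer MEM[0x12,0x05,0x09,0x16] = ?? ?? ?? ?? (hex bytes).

MEM[0x12,0x05,0x09,0x16] = 6c 6c 7a 7a

[0] 0x11->0x13 len=2 : 8e 41
[1] 0x0c->0x12 len=5 : 49 74 bd e4 b4
[2] 0x05->0x12 len=6 : 6c 97 c9 44 7a 6c
[3] 0x16->0x09 len=2 : 7a 6c
query mem[0x12]=0x6c, mem[0x05]=0x6c, mem[0x09]=0x7a, mem[0x16]=0x7a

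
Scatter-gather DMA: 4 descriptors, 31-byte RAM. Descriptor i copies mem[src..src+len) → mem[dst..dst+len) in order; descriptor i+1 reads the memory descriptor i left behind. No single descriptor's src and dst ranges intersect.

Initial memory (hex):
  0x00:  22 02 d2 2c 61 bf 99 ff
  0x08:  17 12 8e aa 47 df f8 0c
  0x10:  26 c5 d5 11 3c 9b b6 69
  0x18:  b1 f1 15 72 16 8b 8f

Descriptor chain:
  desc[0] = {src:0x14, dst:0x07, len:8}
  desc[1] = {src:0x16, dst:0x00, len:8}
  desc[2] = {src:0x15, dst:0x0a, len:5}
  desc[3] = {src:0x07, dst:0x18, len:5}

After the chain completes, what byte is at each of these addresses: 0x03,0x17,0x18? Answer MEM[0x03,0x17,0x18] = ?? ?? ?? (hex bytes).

MEM[0x03,0x17,0x18] = f1 69 8b

  after D0: wrote 8B at 0x07 = 3c9bb669b1f11572
  after D1: wrote 8B at 0x00 = b669b1f11572168b
  after D2: wrote 5B at 0x0a = 9bb669b1f1
  after D3: wrote 5B at 0x18 = 8b9bb69bb6
query mem[0x03]=0xf1, mem[0x17]=0x69, mem[0x18]=0x8b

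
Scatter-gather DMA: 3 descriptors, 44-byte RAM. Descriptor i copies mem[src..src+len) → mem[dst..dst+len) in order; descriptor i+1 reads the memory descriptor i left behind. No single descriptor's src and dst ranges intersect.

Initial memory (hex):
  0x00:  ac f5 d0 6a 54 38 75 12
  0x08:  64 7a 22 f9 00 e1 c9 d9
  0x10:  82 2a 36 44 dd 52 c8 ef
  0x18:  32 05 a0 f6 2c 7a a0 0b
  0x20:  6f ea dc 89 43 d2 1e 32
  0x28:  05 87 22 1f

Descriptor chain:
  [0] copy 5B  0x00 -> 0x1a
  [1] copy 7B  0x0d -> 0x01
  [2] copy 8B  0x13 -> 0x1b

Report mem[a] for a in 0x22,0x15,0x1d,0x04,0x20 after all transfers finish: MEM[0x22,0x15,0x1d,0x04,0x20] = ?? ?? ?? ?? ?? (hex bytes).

#0 dst[0x1a+5] := {0xac,0xf5,0xd0,0x6a,0x54}
#1 dst[0x01+7] := {0xe1,0xc9,0xd9,0x82,0x2a,0x36,0x44}
#2 dst[0x1b+8] := {0x44,0xdd,0x52,0xc8,0xef,0x32,0x05,0xac}
query mem[0x22]=0xac, mem[0x15]=0x52, mem[0x1d]=0x52, mem[0x04]=0x82, mem[0x20]=0x32

MEM[0x22,0x15,0x1d,0x04,0x20] = ac 52 52 82 32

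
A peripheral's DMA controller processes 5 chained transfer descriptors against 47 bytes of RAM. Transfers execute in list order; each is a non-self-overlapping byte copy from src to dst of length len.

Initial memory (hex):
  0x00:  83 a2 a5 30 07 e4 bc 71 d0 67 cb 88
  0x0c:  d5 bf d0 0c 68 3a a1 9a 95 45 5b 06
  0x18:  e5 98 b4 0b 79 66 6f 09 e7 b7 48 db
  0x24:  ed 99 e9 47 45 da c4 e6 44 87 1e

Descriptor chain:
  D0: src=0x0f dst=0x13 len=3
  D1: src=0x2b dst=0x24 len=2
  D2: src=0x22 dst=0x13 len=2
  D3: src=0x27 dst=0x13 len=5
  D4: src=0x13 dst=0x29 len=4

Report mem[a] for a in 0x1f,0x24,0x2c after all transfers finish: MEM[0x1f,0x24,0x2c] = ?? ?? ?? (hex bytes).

MEM[0x1f,0x24,0x2c] = 09 e6 c4

  after D0: wrote 3B at 0x13 = 0c683a
  after D1: wrote 2B at 0x24 = e644
  after D2: wrote 2B at 0x13 = 48db
  after D3: wrote 5B at 0x13 = 4745dac4e6
  after D4: wrote 4B at 0x29 = 4745dac4
query mem[0x1f]=0x09, mem[0x24]=0xe6, mem[0x2c]=0xc4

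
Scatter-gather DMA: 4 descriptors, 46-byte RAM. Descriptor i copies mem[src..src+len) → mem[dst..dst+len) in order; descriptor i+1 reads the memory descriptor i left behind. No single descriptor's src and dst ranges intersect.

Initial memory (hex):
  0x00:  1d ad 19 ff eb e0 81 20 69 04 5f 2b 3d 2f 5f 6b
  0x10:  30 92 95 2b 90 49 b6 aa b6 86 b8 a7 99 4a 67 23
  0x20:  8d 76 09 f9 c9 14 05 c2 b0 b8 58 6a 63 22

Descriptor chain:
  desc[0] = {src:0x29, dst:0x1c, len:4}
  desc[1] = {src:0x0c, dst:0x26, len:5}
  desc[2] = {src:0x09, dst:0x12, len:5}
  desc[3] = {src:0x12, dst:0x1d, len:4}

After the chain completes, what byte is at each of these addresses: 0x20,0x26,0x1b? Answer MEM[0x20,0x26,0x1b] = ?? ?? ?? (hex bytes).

#0 dst[0x1c+4] := {0xb8,0x58,0x6a,0x63}
#1 dst[0x26+5] := {0x3d,0x2f,0x5f,0x6b,0x30}
#2 dst[0x12+5] := {0x04,0x5f,0x2b,0x3d,0x2f}
#3 dst[0x1d+4] := {0x04,0x5f,0x2b,0x3d}
query mem[0x20]=0x3d, mem[0x26]=0x3d, mem[0x1b]=0xa7

MEM[0x20,0x26,0x1b] = 3d 3d a7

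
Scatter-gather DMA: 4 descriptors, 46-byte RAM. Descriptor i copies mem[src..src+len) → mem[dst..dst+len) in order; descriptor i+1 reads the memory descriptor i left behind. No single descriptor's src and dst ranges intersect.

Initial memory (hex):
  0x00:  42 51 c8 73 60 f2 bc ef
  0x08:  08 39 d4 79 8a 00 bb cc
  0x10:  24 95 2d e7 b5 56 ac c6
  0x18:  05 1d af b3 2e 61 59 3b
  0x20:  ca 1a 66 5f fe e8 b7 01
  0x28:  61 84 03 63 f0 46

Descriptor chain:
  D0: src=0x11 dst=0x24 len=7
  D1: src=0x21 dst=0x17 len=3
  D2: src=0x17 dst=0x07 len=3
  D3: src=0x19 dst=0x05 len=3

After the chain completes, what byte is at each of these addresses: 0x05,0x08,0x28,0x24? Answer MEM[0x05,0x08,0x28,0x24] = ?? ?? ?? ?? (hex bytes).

MEM[0x05,0x08,0x28,0x24] = 5f 66 56 95

  after D0: wrote 7B at 0x24 = 952de7b556acc6
  after D1: wrote 3B at 0x17 = 1a665f
  after D2: wrote 3B at 0x07 = 1a665f
  after D3: wrote 3B at 0x05 = 5fafb3
query mem[0x05]=0x5f, mem[0x08]=0x66, mem[0x28]=0x56, mem[0x24]=0x95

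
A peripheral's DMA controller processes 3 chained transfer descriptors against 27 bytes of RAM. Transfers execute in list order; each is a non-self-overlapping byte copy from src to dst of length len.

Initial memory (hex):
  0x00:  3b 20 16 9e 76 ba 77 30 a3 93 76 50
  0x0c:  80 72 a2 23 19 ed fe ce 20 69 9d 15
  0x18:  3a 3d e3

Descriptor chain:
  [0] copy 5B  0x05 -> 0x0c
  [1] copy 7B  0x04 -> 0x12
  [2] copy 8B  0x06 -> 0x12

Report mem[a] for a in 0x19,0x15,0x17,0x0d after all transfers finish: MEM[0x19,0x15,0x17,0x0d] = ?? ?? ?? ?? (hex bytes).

MEM[0x19,0x15,0x17,0x0d] = 77 93 50 77

D0: mem[0x0c..0x10] <- [ba 77 30 a3 93]
D1: mem[0x12..0x18] <- [76 ba 77 30 a3 93 76]
D2: mem[0x12..0x19] <- [77 30 a3 93 76 50 ba 77]
query mem[0x19]=0x77, mem[0x15]=0x93, mem[0x17]=0x50, mem[0x0d]=0x77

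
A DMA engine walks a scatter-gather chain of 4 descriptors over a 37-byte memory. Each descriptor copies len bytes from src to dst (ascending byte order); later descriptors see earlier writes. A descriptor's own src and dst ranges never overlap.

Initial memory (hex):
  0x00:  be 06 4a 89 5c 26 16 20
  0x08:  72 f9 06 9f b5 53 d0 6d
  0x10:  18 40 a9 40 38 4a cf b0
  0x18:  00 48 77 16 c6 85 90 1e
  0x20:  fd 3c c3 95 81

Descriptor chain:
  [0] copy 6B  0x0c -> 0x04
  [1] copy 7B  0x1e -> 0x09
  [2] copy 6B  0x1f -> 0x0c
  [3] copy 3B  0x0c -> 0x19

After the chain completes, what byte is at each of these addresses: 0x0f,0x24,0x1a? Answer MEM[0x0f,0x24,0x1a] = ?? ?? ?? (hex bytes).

MEM[0x0f,0x24,0x1a] = c3 81 fd

D0: mem[0x04..0x09] <- [b5 53 d0 6d 18 40]
D1: mem[0x09..0x0f] <- [90 1e fd 3c c3 95 81]
D2: mem[0x0c..0x11] <- [1e fd 3c c3 95 81]
D3: mem[0x19..0x1b] <- [1e fd 3c]
query mem[0x0f]=0xc3, mem[0x24]=0x81, mem[0x1a]=0xfd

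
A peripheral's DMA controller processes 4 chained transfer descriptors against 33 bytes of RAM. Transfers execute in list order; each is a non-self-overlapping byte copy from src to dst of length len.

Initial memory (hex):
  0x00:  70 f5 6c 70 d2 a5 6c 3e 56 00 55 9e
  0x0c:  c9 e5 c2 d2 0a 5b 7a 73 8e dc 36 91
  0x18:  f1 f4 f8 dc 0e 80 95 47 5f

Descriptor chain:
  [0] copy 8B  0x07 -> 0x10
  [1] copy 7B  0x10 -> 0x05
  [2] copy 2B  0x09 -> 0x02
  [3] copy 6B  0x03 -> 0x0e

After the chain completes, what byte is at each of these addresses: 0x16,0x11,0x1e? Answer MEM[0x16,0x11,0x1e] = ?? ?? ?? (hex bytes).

[0] 0x07->0x10 len=8 : 3e 56 00 55 9e c9 e5 c2
[1] 0x10->0x05 len=7 : 3e 56 00 55 9e c9 e5
[2] 0x09->0x02 len=2 : 9e c9
[3] 0x03->0x0e len=6 : c9 d2 3e 56 00 55
query mem[0x16]=0xe5, mem[0x11]=0x56, mem[0x1e]=0x95

MEM[0x16,0x11,0x1e] = e5 56 95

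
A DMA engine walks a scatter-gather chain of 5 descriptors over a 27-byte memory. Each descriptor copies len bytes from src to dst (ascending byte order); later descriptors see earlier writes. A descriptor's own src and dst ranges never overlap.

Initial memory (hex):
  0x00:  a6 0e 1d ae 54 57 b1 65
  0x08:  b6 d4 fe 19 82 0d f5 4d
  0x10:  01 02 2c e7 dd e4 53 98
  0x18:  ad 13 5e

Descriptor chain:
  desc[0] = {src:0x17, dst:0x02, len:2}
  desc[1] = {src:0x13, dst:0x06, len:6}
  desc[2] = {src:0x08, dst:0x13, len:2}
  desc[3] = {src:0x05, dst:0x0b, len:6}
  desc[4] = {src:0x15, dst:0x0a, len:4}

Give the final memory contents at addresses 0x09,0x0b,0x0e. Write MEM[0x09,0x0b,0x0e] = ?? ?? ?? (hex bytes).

  after D0: wrote 2B at 0x02 = 98ad
  after D1: wrote 6B at 0x06 = e7dde45398ad
  after D2: wrote 2B at 0x13 = e453
  after D3: wrote 6B at 0x0b = 57e7dde45398
  after D4: wrote 4B at 0x0a = e45398ad
query mem[0x09]=0x53, mem[0x0b]=0x53, mem[0x0e]=0xe4

MEM[0x09,0x0b,0x0e] = 53 53 e4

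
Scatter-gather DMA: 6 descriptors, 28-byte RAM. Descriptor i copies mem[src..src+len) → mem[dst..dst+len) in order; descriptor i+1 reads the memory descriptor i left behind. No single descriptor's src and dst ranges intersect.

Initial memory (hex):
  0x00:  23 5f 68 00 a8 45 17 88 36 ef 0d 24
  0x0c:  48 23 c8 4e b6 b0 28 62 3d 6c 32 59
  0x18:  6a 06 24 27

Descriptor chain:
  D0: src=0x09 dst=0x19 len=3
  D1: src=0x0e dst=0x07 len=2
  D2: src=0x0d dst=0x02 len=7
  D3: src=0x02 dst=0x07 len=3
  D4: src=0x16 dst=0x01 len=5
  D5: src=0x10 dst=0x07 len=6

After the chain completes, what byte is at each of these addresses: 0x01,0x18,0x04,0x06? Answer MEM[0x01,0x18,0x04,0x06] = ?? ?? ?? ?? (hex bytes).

MEM[0x01,0x18,0x04,0x06] = 32 6a ef b0

D0: mem[0x19..0x1b] <- [ef 0d 24]
D1: mem[0x07..0x08] <- [c8 4e]
D2: mem[0x02..0x08] <- [23 c8 4e b6 b0 28 62]
D3: mem[0x07..0x09] <- [23 c8 4e]
D4: mem[0x01..0x05] <- [32 59 6a ef 0d]
D5: mem[0x07..0x0c] <- [b6 b0 28 62 3d 6c]
query mem[0x01]=0x32, mem[0x18]=0x6a, mem[0x04]=0xef, mem[0x06]=0xb0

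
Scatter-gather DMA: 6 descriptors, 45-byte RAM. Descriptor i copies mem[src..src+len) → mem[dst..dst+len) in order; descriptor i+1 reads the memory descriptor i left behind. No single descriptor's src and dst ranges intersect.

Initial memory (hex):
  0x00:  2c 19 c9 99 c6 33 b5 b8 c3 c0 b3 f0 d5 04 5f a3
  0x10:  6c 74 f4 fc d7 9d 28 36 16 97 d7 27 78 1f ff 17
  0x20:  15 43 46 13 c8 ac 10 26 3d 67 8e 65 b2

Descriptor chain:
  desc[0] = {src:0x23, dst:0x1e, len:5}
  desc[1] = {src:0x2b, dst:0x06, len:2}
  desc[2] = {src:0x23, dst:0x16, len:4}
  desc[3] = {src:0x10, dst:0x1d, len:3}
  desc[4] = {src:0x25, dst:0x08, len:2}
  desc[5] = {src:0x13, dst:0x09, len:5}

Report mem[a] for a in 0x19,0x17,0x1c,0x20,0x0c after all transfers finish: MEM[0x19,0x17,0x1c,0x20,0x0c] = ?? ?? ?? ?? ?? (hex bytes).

D0: mem[0x1e..0x22] <- [13 c8 ac 10 26]
D1: mem[0x06..0x07] <- [65 b2]
D2: mem[0x16..0x19] <- [13 c8 ac 10]
D3: mem[0x1d..0x1f] <- [6c 74 f4]
D4: mem[0x08..0x09] <- [ac 10]
D5: mem[0x09..0x0d] <- [fc d7 9d 13 c8]
query mem[0x19]=0x10, mem[0x17]=0xc8, mem[0x1c]=0x78, mem[0x20]=0xac, mem[0x0c]=0x13

MEM[0x19,0x17,0x1c,0x20,0x0c] = 10 c8 78 ac 13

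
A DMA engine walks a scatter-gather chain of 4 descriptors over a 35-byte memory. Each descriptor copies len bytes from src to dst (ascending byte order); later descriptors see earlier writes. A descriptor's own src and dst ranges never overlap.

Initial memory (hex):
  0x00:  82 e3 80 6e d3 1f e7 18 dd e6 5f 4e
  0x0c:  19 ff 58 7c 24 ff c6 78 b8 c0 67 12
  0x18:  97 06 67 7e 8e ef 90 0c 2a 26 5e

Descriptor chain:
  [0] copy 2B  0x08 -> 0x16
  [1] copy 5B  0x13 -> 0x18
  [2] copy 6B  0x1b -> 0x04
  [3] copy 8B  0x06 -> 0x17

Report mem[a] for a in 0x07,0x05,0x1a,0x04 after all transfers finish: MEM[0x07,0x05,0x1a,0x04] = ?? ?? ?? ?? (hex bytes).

MEM[0x07,0x05,0x1a,0x04] = 90 e6 2a dd

D0: mem[0x16..0x17] <- [dd e6]
D1: mem[0x18..0x1c] <- [78 b8 c0 dd e6]
D2: mem[0x04..0x09] <- [dd e6 ef 90 0c 2a]
D3: mem[0x17..0x1e] <- [ef 90 0c 2a 5f 4e 19 ff]
query mem[0x07]=0x90, mem[0x05]=0xe6, mem[0x1a]=0x2a, mem[0x04]=0xdd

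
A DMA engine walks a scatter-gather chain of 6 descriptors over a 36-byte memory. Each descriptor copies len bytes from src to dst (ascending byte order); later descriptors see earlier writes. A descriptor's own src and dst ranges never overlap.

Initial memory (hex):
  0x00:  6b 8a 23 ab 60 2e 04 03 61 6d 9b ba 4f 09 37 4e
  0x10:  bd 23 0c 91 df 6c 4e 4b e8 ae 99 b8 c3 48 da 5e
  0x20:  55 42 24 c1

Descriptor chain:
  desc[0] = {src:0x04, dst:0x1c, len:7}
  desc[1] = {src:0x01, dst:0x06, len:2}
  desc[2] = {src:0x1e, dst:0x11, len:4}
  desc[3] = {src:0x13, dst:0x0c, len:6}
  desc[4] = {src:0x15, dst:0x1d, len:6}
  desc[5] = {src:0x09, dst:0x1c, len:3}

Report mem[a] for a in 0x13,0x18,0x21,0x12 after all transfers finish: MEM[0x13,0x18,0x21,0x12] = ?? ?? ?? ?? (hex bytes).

D0: mem[0x1c..0x22] <- [60 2e 04 03 61 6d 9b]
D1: mem[0x06..0x07] <- [8a 23]
D2: mem[0x11..0x14] <- [04 03 61 6d]
D3: mem[0x0c..0x11] <- [61 6d 6c 4e 4b e8]
D4: mem[0x1d..0x22] <- [6c 4e 4b e8 ae 99]
D5: mem[0x1c..0x1e] <- [6d 9b ba]
query mem[0x13]=0x61, mem[0x18]=0xe8, mem[0x21]=0xae, mem[0x12]=0x03

MEM[0x13,0x18,0x21,0x12] = 61 e8 ae 03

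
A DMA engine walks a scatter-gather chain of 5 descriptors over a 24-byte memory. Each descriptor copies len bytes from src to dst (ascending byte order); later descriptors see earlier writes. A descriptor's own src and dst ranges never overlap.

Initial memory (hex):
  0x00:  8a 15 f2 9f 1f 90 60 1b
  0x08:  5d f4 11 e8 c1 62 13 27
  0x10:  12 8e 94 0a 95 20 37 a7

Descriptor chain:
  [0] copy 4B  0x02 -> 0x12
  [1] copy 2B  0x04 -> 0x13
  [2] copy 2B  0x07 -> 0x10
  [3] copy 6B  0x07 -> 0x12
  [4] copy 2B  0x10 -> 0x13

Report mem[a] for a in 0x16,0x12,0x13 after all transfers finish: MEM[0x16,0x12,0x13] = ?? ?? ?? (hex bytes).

#0 dst[0x12+4] := {0xf2,0x9f,0x1f,0x90}
#1 dst[0x13+2] := {0x1f,0x90}
#2 dst[0x10+2] := {0x1b,0x5d}
#3 dst[0x12+6] := {0x1b,0x5d,0xf4,0x11,0xe8,0xc1}
#4 dst[0x13+2] := {0x1b,0x5d}
query mem[0x16]=0xe8, mem[0x12]=0x1b, mem[0x13]=0x1b

MEM[0x16,0x12,0x13] = e8 1b 1b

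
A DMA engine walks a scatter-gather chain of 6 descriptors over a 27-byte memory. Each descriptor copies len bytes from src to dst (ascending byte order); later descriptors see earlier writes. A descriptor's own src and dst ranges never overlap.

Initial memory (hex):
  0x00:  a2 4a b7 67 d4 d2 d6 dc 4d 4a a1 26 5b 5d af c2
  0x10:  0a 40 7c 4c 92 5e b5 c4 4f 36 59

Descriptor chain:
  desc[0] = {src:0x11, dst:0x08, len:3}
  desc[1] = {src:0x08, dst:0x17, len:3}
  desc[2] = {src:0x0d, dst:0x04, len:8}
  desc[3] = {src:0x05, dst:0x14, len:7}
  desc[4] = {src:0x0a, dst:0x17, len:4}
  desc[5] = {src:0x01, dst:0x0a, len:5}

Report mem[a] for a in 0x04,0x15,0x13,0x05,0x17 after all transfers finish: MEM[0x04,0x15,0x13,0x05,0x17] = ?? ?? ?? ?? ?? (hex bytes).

MEM[0x04,0x15,0x13,0x05,0x17] = 5d c2 4c af 4c

  after D0: wrote 3B at 0x08 = 407c4c
  after D1: wrote 3B at 0x17 = 407c4c
  after D2: wrote 8B at 0x04 = 5dafc20a407c4c92
  after D3: wrote 7B at 0x14 = afc20a407c4c92
  after D4: wrote 4B at 0x17 = 4c925b5d
  after D5: wrote 5B at 0x0a = 4ab7675daf
query mem[0x04]=0x5d, mem[0x15]=0xc2, mem[0x13]=0x4c, mem[0x05]=0xaf, mem[0x17]=0x4c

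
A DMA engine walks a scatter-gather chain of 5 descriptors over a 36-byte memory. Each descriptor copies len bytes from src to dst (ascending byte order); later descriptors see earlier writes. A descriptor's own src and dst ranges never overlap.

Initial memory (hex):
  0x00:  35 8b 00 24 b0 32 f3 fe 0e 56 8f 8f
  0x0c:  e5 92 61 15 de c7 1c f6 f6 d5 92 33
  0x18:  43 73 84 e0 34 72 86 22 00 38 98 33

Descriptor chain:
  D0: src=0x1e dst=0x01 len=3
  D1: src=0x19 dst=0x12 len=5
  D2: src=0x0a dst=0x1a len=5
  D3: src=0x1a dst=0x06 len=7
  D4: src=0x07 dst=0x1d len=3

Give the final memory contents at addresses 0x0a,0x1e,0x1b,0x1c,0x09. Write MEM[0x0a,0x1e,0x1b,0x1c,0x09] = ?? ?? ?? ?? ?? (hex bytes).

MEM[0x0a,0x1e,0x1b,0x1c,0x09] = 61 e5 8f e5 92

D0: mem[0x01..0x03] <- [86 22 00]
D1: mem[0x12..0x16] <- [73 84 e0 34 72]
D2: mem[0x1a..0x1e] <- [8f 8f e5 92 61]
D3: mem[0x06..0x0c] <- [8f 8f e5 92 61 22 00]
D4: mem[0x1d..0x1f] <- [8f e5 92]
query mem[0x0a]=0x61, mem[0x1e]=0xe5, mem[0x1b]=0x8f, mem[0x1c]=0xe5, mem[0x09]=0x92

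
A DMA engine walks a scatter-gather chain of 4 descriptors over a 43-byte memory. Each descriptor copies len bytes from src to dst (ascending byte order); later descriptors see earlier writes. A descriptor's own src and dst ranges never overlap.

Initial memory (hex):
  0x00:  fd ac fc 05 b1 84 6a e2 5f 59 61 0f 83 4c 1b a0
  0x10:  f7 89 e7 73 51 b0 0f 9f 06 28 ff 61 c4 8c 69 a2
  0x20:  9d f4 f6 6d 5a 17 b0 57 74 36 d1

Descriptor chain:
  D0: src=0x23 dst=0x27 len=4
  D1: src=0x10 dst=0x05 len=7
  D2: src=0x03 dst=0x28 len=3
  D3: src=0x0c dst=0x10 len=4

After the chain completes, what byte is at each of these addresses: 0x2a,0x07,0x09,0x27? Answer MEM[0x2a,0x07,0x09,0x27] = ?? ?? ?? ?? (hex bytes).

#0 dst[0x27+4] := {0x6d,0x5a,0x17,0xb0}
#1 dst[0x05+7] := {0xf7,0x89,0xe7,0x73,0x51,0xb0,0x0f}
#2 dst[0x28+3] := {0x05,0xb1,0xf7}
#3 dst[0x10+4] := {0x83,0x4c,0x1b,0xa0}
query mem[0x2a]=0xf7, mem[0x07]=0xe7, mem[0x09]=0x51, mem[0x27]=0x6d

MEM[0x2a,0x07,0x09,0x27] = f7 e7 51 6d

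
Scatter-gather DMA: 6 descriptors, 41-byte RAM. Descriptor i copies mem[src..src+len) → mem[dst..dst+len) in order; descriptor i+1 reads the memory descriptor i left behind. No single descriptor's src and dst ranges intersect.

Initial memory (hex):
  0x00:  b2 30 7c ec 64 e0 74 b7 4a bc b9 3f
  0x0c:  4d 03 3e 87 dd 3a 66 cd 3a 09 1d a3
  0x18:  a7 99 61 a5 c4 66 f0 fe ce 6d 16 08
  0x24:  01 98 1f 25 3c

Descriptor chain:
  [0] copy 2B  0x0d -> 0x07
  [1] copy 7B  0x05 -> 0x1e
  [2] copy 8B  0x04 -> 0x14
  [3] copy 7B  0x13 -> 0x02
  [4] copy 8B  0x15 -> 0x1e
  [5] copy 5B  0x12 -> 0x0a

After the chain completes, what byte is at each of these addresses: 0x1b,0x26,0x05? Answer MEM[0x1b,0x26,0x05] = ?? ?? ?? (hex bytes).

MEM[0x1b,0x26,0x05] = 3f 1f 74

[0] 0x0d->0x07 len=2 : 03 3e
[1] 0x05->0x1e len=7 : e0 74 03 3e bc b9 3f
[2] 0x04->0x14 len=8 : 64 e0 74 03 3e bc b9 3f
[3] 0x13->0x02 len=7 : cd 64 e0 74 03 3e bc
[4] 0x15->0x1e len=8 : e0 74 03 3e bc b9 3f c4
[5] 0x12->0x0a len=5 : 66 cd 64 e0 74
query mem[0x1b]=0x3f, mem[0x26]=0x1f, mem[0x05]=0x74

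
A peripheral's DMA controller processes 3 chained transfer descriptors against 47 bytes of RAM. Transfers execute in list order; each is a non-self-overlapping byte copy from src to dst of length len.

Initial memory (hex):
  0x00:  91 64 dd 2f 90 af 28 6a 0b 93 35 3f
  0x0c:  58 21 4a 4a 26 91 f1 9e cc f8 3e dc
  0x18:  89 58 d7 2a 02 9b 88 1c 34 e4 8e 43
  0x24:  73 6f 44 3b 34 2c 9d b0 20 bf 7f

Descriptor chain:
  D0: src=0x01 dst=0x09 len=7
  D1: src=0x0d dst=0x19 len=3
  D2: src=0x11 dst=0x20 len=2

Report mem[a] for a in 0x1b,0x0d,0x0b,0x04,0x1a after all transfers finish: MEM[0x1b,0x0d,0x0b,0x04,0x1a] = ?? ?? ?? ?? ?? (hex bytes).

MEM[0x1b,0x0d,0x0b,0x04,0x1a] = 6a af 2f 90 28

D0: mem[0x09..0x0f] <- [64 dd 2f 90 af 28 6a]
D1: mem[0x19..0x1b] <- [af 28 6a]
D2: mem[0x20..0x21] <- [91 f1]
query mem[0x1b]=0x6a, mem[0x0d]=0xaf, mem[0x0b]=0x2f, mem[0x04]=0x90, mem[0x1a]=0x28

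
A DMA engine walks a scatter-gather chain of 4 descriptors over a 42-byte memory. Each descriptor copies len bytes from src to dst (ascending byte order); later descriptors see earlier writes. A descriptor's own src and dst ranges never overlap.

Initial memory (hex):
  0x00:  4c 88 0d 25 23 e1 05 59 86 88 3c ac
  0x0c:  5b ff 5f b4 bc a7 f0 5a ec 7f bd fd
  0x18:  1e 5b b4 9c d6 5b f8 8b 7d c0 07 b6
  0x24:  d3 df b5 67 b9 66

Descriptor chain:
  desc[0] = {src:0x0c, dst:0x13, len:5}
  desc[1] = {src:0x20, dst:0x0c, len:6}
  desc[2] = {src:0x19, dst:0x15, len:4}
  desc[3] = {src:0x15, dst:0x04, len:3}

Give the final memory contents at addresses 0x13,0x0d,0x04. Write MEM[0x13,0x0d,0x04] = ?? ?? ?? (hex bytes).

D0: mem[0x13..0x17] <- [5b ff 5f b4 bc]
D1: mem[0x0c..0x11] <- [7d c0 07 b6 d3 df]
D2: mem[0x15..0x18] <- [5b b4 9c d6]
D3: mem[0x04..0x06] <- [5b b4 9c]
query mem[0x13]=0x5b, mem[0x0d]=0xc0, mem[0x04]=0x5b

MEM[0x13,0x0d,0x04] = 5b c0 5b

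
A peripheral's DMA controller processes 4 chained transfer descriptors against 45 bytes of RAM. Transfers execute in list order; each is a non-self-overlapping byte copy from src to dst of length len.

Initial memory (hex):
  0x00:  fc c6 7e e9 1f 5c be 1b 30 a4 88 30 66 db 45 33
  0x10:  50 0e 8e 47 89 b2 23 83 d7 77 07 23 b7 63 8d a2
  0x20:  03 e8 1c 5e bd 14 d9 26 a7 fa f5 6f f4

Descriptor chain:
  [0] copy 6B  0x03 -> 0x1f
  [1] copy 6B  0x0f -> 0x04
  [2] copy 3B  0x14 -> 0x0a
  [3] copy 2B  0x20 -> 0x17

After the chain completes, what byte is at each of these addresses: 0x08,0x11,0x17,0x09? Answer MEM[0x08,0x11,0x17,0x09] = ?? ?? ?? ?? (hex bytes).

MEM[0x08,0x11,0x17,0x09] = 47 0e 1f 89

D0: mem[0x1f..0x24] <- [e9 1f 5c be 1b 30]
D1: mem[0x04..0x09] <- [33 50 0e 8e 47 89]
D2: mem[0x0a..0x0c] <- [89 b2 23]
D3: mem[0x17..0x18] <- [1f 5c]
query mem[0x08]=0x47, mem[0x11]=0x0e, mem[0x17]=0x1f, mem[0x09]=0x89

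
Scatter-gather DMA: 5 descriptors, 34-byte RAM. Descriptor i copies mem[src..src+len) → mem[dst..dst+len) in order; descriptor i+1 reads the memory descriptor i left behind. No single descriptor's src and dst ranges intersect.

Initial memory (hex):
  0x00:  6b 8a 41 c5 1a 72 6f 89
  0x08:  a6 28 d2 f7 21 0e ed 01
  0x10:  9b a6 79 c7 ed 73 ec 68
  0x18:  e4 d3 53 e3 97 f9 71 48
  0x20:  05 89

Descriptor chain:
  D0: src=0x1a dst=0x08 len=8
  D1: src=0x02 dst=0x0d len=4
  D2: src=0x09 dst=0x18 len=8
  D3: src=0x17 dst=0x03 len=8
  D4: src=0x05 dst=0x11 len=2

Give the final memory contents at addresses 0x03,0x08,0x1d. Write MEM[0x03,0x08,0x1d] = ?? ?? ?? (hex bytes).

D0: mem[0x08..0x0f] <- [53 e3 97 f9 71 48 05 89]
D1: mem[0x0d..0x10] <- [41 c5 1a 72]
D2: mem[0x18..0x1f] <- [e3 97 f9 71 41 c5 1a 72]
D3: mem[0x03..0x0a] <- [68 e3 97 f9 71 41 c5 1a]
D4: mem[0x11..0x12] <- [97 f9]
query mem[0x03]=0x68, mem[0x08]=0x41, mem[0x1d]=0xc5

MEM[0x03,0x08,0x1d] = 68 41 c5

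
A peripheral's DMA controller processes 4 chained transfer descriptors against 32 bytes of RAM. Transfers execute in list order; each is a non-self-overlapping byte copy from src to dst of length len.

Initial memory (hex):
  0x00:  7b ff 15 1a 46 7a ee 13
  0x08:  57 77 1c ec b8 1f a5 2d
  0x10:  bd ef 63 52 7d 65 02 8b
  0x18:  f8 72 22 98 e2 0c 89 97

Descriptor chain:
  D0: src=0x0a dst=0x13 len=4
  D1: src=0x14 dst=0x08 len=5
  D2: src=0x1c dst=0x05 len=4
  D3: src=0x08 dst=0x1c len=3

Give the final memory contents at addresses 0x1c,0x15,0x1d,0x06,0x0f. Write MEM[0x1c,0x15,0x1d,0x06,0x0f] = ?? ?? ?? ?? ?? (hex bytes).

[0] 0x0a->0x13 len=4 : 1c ec b8 1f
[1] 0x14->0x08 len=5 : ec b8 1f 8b f8
[2] 0x1c->0x05 len=4 : e2 0c 89 97
[3] 0x08->0x1c len=3 : 97 b8 1f
query mem[0x1c]=0x97, mem[0x15]=0xb8, mem[0x1d]=0xb8, mem[0x06]=0x0c, mem[0x0f]=0x2d

MEM[0x1c,0x15,0x1d,0x06,0x0f] = 97 b8 b8 0c 2d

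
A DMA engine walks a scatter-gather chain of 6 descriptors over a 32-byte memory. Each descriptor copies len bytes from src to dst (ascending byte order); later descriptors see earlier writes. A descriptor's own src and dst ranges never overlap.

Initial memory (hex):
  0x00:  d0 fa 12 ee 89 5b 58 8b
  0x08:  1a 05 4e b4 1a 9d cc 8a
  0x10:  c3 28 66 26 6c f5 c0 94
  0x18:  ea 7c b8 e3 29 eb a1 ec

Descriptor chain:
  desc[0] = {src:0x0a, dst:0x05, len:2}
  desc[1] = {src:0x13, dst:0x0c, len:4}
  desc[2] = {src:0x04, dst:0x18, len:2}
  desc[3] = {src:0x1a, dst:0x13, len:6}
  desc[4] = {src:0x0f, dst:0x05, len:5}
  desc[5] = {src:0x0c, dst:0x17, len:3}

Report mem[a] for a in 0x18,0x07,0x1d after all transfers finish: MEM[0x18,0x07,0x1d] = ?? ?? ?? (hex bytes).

  after D0: wrote 2B at 0x05 = 4eb4
  after D1: wrote 4B at 0x0c = 266cf5c0
  after D2: wrote 2B at 0x18 = 894e
  after D3: wrote 6B at 0x13 = b8e329eba1ec
  after D4: wrote 5B at 0x05 = c0c32866b8
  after D5: wrote 3B at 0x17 = 266cf5
query mem[0x18]=0x6c, mem[0x07]=0x28, mem[0x1d]=0xeb

MEM[0x18,0x07,0x1d] = 6c 28 eb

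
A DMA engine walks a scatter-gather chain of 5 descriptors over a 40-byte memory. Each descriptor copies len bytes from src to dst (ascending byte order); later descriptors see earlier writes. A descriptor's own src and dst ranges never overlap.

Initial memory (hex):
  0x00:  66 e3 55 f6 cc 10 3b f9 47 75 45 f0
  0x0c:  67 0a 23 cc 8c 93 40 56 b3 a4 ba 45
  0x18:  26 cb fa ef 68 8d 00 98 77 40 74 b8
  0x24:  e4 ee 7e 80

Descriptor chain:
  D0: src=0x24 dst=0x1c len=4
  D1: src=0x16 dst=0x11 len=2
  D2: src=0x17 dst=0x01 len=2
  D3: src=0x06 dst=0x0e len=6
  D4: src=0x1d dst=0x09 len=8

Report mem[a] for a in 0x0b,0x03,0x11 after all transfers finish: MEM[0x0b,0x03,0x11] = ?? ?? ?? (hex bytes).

[0] 0x24->0x1c len=4 : e4 ee 7e 80
[1] 0x16->0x11 len=2 : ba 45
[2] 0x17->0x01 len=2 : 45 26
[3] 0x06->0x0e len=6 : 3b f9 47 75 45 f0
[4] 0x1d->0x09 len=8 : ee 7e 80 77 40 74 b8 e4
query mem[0x0b]=0x80, mem[0x03]=0xf6, mem[0x11]=0x75

MEM[0x0b,0x03,0x11] = 80 f6 75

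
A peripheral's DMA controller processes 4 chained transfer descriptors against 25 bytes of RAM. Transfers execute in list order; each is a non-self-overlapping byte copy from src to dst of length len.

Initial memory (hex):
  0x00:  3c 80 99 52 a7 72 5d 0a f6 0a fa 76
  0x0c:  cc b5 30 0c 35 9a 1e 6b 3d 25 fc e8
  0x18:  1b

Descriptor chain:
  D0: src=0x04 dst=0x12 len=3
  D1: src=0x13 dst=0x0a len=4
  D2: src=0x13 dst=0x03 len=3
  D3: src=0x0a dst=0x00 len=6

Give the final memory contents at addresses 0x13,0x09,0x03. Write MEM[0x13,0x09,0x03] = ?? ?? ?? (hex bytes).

D0: mem[0x12..0x14] <- [a7 72 5d]
D1: mem[0x0a..0x0d] <- [72 5d 25 fc]
D2: mem[0x03..0x05] <- [72 5d 25]
D3: mem[0x00..0x05] <- [72 5d 25 fc 30 0c]
query mem[0x13]=0x72, mem[0x09]=0x0a, mem[0x03]=0xfc

MEM[0x13,0x09,0x03] = 72 0a fc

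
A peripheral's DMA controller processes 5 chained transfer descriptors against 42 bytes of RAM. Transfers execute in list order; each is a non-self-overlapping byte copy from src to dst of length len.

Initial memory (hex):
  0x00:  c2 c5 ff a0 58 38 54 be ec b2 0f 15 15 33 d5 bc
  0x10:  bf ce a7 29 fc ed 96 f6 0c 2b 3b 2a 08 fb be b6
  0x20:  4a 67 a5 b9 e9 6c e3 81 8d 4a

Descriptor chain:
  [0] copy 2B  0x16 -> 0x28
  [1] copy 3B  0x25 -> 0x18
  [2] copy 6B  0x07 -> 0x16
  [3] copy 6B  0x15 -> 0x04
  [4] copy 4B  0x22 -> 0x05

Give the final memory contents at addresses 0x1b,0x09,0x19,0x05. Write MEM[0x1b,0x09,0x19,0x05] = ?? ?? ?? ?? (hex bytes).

MEM[0x1b,0x09,0x19,0x05] = 15 15 0f a5

  after D0: wrote 2B at 0x28 = 96f6
  after D1: wrote 3B at 0x18 = 6ce381
  after D2: wrote 6B at 0x16 = beecb20f1515
  after D3: wrote 6B at 0x04 = edbeecb20f15
  after D4: wrote 4B at 0x05 = a5b9e96c
query mem[0x1b]=0x15, mem[0x09]=0x15, mem[0x19]=0x0f, mem[0x05]=0xa5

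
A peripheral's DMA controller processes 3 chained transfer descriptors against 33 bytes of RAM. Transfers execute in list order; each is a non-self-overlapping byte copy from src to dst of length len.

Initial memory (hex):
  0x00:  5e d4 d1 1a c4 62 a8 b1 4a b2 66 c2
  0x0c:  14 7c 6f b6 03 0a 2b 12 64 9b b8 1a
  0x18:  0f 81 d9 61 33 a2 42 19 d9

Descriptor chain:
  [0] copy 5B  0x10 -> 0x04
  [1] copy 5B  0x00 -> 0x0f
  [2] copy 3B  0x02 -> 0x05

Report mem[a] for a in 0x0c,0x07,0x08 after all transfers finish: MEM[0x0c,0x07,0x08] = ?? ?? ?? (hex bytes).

MEM[0x0c,0x07,0x08] = 14 03 64

#0 dst[0x04+5] := {0x03,0x0a,0x2b,0x12,0x64}
#1 dst[0x0f+5] := {0x5e,0xd4,0xd1,0x1a,0x03}
#2 dst[0x05+3] := {0xd1,0x1a,0x03}
query mem[0x0c]=0x14, mem[0x07]=0x03, mem[0x08]=0x64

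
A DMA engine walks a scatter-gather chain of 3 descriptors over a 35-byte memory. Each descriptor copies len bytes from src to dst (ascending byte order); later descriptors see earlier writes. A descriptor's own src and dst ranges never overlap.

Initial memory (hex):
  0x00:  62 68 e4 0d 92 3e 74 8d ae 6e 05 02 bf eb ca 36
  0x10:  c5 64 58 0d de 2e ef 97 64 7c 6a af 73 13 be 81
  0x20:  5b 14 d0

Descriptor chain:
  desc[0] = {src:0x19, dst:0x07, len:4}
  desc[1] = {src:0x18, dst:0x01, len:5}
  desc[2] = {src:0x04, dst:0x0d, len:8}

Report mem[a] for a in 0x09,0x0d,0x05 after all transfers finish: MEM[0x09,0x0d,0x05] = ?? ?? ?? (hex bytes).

[0] 0x19->0x07 len=4 : 7c 6a af 73
[1] 0x18->0x01 len=5 : 64 7c 6a af 73
[2] 0x04->0x0d len=8 : af 73 74 7c 6a af 73 02
query mem[0x09]=0xaf, mem[0x0d]=0xaf, mem[0x05]=0x73

MEM[0x09,0x0d,0x05] = af af 73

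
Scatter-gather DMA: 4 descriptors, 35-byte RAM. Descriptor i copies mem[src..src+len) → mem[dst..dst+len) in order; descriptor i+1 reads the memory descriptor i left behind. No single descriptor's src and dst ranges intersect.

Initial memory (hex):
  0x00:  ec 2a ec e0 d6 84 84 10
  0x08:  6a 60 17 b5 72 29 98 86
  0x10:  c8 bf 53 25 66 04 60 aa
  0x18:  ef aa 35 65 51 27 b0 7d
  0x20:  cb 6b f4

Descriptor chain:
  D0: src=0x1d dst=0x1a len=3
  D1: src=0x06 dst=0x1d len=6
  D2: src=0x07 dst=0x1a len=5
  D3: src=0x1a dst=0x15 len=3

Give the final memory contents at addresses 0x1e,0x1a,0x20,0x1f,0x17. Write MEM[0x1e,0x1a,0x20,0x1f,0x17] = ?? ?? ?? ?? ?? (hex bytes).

#0 dst[0x1a+3] := {0x27,0xb0,0x7d}
#1 dst[0x1d+6] := {0x84,0x10,0x6a,0x60,0x17,0xb5}
#2 dst[0x1a+5] := {0x10,0x6a,0x60,0x17,0xb5}
#3 dst[0x15+3] := {0x10,0x6a,0x60}
query mem[0x1e]=0xb5, mem[0x1a]=0x10, mem[0x20]=0x60, mem[0x1f]=0x6a, mem[0x17]=0x60

MEM[0x1e,0x1a,0x20,0x1f,0x17] = b5 10 60 6a 60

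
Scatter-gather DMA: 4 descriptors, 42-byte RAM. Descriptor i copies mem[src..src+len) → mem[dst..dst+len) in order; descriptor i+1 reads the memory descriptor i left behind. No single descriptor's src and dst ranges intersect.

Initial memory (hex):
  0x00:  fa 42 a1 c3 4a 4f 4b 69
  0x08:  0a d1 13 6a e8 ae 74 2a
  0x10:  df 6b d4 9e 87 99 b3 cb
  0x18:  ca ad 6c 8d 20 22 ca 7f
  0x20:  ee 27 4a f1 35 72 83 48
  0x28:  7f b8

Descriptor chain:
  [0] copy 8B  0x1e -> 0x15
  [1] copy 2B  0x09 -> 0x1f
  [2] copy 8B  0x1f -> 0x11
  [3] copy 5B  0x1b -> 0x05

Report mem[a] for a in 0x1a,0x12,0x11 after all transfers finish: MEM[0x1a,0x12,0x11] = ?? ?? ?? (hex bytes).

MEM[0x1a,0x12,0x11] = f1 13 d1

#0 dst[0x15+8] := {0xca,0x7f,0xee,0x27,0x4a,0xf1,0x35,0x72}
#1 dst[0x1f+2] := {0xd1,0x13}
#2 dst[0x11+8] := {0xd1,0x13,0x27,0x4a,0xf1,0x35,0x72,0x83}
#3 dst[0x05+5] := {0x35,0x72,0x22,0xca,0xd1}
query mem[0x1a]=0xf1, mem[0x12]=0x13, mem[0x11]=0xd1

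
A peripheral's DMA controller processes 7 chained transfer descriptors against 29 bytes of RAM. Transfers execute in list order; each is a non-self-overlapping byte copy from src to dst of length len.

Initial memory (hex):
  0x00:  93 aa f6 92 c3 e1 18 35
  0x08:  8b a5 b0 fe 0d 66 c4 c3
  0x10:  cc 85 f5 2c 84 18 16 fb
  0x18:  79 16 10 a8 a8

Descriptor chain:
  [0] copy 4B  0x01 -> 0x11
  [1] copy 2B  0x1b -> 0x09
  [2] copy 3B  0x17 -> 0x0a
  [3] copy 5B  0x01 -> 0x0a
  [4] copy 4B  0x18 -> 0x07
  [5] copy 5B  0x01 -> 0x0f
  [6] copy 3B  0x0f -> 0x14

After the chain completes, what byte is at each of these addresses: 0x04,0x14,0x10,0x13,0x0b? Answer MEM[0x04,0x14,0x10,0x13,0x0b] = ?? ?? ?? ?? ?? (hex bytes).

MEM[0x04,0x14,0x10,0x13,0x0b] = c3 aa f6 e1 f6

[0] 0x01->0x11 len=4 : aa f6 92 c3
[1] 0x1b->0x09 len=2 : a8 a8
[2] 0x17->0x0a len=3 : fb 79 16
[3] 0x01->0x0a len=5 : aa f6 92 c3 e1
[4] 0x18->0x07 len=4 : 79 16 10 a8
[5] 0x01->0x0f len=5 : aa f6 92 c3 e1
[6] 0x0f->0x14 len=3 : aa f6 92
query mem[0x04]=0xc3, mem[0x14]=0xaa, mem[0x10]=0xf6, mem[0x13]=0xe1, mem[0x0b]=0xf6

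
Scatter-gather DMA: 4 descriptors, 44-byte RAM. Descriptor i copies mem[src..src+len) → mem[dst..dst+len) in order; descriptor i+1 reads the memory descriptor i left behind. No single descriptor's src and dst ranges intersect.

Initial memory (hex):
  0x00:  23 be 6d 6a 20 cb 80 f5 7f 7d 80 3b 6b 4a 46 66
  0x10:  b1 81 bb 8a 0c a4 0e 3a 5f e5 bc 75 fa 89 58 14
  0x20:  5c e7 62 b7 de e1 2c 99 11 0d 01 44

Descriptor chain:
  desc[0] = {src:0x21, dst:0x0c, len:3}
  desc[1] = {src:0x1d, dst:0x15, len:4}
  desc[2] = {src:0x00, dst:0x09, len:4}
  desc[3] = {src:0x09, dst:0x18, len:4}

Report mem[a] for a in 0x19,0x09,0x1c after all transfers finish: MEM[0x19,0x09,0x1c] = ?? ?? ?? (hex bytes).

MEM[0x19,0x09,0x1c] = be 23 fa

#0 dst[0x0c+3] := {0xe7,0x62,0xb7}
#1 dst[0x15+4] := {0x89,0x58,0x14,0x5c}
#2 dst[0x09+4] := {0x23,0xbe,0x6d,0x6a}
#3 dst[0x18+4] := {0x23,0xbe,0x6d,0x6a}
query mem[0x19]=0xbe, mem[0x09]=0x23, mem[0x1c]=0xfa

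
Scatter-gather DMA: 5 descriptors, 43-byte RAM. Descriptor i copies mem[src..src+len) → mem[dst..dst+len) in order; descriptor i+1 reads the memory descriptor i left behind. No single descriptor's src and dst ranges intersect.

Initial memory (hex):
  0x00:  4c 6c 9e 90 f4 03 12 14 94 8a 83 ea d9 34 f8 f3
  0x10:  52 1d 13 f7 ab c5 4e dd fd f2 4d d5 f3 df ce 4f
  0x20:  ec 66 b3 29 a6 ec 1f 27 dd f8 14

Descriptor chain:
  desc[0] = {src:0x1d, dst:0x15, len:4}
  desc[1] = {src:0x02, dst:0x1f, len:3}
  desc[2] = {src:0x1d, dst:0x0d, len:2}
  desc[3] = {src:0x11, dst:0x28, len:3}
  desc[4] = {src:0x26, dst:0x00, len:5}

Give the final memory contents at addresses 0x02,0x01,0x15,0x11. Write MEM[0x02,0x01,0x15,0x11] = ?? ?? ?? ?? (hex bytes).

MEM[0x02,0x01,0x15,0x11] = 1d 27 df 1d

D0: mem[0x15..0x18] <- [df ce 4f ec]
D1: mem[0x1f..0x21] <- [9e 90 f4]
D2: mem[0x0d..0x0e] <- [df ce]
D3: mem[0x28..0x2a] <- [1d 13 f7]
D4: mem[0x00..0x04] <- [1f 27 1d 13 f7]
query mem[0x02]=0x1d, mem[0x01]=0x27, mem[0x15]=0xdf, mem[0x11]=0x1d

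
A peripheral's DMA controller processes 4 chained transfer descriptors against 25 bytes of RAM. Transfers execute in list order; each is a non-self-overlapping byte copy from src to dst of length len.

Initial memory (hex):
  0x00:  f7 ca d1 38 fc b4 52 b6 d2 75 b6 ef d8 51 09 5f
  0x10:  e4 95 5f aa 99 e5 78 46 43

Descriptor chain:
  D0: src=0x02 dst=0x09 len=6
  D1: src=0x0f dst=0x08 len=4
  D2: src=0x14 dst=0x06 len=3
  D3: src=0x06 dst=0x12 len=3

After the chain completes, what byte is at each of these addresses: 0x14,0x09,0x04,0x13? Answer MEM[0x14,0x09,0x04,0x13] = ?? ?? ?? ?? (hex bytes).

MEM[0x14,0x09,0x04,0x13] = 78 e4 fc e5

#0 dst[0x09+6] := {0xd1,0x38,0xfc,0xb4,0x52,0xb6}
#1 dst[0x08+4] := {0x5f,0xe4,0x95,0x5f}
#2 dst[0x06+3] := {0x99,0xe5,0x78}
#3 dst[0x12+3] := {0x99,0xe5,0x78}
query mem[0x14]=0x78, mem[0x09]=0xe4, mem[0x04]=0xfc, mem[0x13]=0xe5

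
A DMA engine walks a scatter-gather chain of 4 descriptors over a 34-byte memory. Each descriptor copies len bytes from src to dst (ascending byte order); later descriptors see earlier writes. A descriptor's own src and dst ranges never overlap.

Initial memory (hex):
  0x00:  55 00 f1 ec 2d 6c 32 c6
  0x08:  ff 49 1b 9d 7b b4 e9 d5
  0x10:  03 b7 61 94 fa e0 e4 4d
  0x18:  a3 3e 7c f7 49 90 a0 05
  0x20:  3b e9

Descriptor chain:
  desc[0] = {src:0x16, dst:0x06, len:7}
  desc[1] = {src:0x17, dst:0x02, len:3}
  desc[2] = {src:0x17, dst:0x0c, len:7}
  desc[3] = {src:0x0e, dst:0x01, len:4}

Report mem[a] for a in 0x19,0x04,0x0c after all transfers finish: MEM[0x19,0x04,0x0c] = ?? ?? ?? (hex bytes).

MEM[0x19,0x04,0x0c] = 3e 49 4d

#0 dst[0x06+7] := {0xe4,0x4d,0xa3,0x3e,0x7c,0xf7,0x49}
#1 dst[0x02+3] := {0x4d,0xa3,0x3e}
#2 dst[0x0c+7] := {0x4d,0xa3,0x3e,0x7c,0xf7,0x49,0x90}
#3 dst[0x01+4] := {0x3e,0x7c,0xf7,0x49}
query mem[0x19]=0x3e, mem[0x04]=0x49, mem[0x0c]=0x4d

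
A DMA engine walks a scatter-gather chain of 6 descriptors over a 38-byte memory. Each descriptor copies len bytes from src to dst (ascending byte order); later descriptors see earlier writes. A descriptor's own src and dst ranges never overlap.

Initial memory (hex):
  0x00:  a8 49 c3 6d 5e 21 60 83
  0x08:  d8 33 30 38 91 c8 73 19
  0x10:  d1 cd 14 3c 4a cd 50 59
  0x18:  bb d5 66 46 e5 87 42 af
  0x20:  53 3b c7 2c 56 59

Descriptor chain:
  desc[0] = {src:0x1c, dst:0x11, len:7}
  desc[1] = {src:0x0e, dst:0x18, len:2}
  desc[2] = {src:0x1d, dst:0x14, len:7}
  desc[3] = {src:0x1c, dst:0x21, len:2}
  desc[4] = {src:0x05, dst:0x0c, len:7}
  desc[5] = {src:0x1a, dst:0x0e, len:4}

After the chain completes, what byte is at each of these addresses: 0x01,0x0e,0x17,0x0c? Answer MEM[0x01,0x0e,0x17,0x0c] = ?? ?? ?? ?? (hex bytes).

MEM[0x01,0x0e,0x17,0x0c] = 49 2c 53 21

#0 dst[0x11+7] := {0xe5,0x87,0x42,0xaf,0x53,0x3b,0xc7}
#1 dst[0x18+2] := {0x73,0x19}
#2 dst[0x14+7] := {0x87,0x42,0xaf,0x53,0x3b,0xc7,0x2c}
#3 dst[0x21+2] := {0xe5,0x87}
#4 dst[0x0c+7] := {0x21,0x60,0x83,0xd8,0x33,0x30,0x38}
#5 dst[0x0e+4] := {0x2c,0x46,0xe5,0x87}
query mem[0x01]=0x49, mem[0x0e]=0x2c, mem[0x17]=0x53, mem[0x0c]=0x21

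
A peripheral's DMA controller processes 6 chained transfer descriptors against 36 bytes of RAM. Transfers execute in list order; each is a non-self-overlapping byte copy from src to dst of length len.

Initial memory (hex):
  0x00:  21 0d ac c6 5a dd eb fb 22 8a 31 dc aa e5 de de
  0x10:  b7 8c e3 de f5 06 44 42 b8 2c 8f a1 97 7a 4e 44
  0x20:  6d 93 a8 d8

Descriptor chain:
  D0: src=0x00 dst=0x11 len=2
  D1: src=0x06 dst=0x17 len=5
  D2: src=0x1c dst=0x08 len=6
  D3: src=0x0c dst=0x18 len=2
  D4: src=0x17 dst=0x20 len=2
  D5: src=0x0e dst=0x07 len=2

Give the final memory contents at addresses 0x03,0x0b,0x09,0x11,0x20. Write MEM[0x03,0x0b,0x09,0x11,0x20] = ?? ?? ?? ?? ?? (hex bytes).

#0 dst[0x11+2] := {0x21,0x0d}
#1 dst[0x17+5] := {0xeb,0xfb,0x22,0x8a,0x31}
#2 dst[0x08+6] := {0x97,0x7a,0x4e,0x44,0x6d,0x93}
#3 dst[0x18+2] := {0x6d,0x93}
#4 dst[0x20+2] := {0xeb,0x6d}
#5 dst[0x07+2] := {0xde,0xde}
query mem[0x03]=0xc6, mem[0x0b]=0x44, mem[0x09]=0x7a, mem[0x11]=0x21, mem[0x20]=0xeb

MEM[0x03,0x0b,0x09,0x11,0x20] = c6 44 7a 21 eb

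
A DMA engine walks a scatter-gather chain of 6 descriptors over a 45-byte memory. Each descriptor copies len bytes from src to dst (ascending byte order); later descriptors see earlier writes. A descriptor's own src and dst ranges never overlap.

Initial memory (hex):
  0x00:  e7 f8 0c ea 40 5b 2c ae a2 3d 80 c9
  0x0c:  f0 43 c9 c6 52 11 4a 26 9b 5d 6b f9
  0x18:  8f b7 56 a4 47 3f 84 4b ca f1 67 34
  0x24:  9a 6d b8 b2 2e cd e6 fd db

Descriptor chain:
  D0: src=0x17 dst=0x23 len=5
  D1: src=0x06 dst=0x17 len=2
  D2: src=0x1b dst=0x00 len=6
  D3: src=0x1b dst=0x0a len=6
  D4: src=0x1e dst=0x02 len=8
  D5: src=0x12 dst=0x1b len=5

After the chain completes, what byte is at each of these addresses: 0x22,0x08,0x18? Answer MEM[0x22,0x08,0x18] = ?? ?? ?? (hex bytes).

MEM[0x22,0x08,0x18] = 67 8f ae

[0] 0x17->0x23 len=5 : f9 8f b7 56 a4
[1] 0x06->0x17 len=2 : 2c ae
[2] 0x1b->0x00 len=6 : a4 47 3f 84 4b ca
[3] 0x1b->0x0a len=6 : a4 47 3f 84 4b ca
[4] 0x1e->0x02 len=8 : 84 4b ca f1 67 f9 8f b7
[5] 0x12->0x1b len=5 : 4a 26 9b 5d 6b
query mem[0x22]=0x67, mem[0x08]=0x8f, mem[0x18]=0xae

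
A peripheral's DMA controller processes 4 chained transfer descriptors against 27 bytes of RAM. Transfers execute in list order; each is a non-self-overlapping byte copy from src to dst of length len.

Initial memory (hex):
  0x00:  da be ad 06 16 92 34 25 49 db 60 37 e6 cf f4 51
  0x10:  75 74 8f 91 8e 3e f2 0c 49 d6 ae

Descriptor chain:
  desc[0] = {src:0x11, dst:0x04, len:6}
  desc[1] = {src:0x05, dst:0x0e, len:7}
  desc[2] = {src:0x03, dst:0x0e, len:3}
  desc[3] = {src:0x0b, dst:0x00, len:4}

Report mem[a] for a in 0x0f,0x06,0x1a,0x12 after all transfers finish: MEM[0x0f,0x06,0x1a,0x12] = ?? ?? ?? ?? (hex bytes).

#0 dst[0x04+6] := {0x74,0x8f,0x91,0x8e,0x3e,0xf2}
#1 dst[0x0e+7] := {0x8f,0x91,0x8e,0x3e,0xf2,0x60,0x37}
#2 dst[0x0e+3] := {0x06,0x74,0x8f}
#3 dst[0x00+4] := {0x37,0xe6,0xcf,0x06}
query mem[0x0f]=0x74, mem[0x06]=0x91, mem[0x1a]=0xae, mem[0x12]=0xf2

MEM[0x0f,0x06,0x1a,0x12] = 74 91 ae f2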